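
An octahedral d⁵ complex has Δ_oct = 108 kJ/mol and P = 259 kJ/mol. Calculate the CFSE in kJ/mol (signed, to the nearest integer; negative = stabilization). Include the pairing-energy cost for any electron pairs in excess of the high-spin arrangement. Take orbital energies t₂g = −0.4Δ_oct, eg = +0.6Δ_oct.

0

Δ_oct < P, so pairing is avoided: the ground state is high-spin.
Configuration: t₂g³ eg².
Orbital CFSE = 0.0Δ_oct = 0.0 × 108 = 0 kJ/mol.
High-spin has no excess pairs, so no pairing correction applies.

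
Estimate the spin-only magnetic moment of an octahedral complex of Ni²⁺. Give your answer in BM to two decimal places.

2.83 BM

Ni²⁺: group 10, so d-count = 10 − 2 = 8.
For octahedral d⁸ the high- and low-spin configurations coincide.
Configuration: t₂g⁶ eg² → 2 unpaired electrons.
μ(spin-only) = √[2(2+2)] = √8 ≈ 2.83 BM.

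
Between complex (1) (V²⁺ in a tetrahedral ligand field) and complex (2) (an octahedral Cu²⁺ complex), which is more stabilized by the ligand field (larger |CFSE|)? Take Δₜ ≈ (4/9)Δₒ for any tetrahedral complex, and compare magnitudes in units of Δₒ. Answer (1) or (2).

(2)

(1): Group 5 minus oxidation state +2 gives a d³ configuration for V²⁺; With tetrahedral geometry the complex is necessarily high-spin; e^2 t2^1, CFSE = -0.8Δₜ ≈ -0.36Δₒ.
(2): Cu²⁺: group 11, so d-count = 11 − 2 = 9; t₂g⁶ eg³, CFSE = -0.6Δₒ.
So (2) has the larger |CFSE|.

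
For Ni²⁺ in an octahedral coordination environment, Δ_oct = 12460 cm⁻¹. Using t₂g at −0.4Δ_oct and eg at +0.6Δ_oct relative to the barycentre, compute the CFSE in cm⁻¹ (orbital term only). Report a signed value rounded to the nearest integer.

Group 10 minus oxidation state +2 gives a d⁸ configuration for Ni²⁺.
Electron filling gives t₂g⁶ eg².
CFSE(orbital) = 6×(-0.4Δ_oct) + 2×(0.6Δ_oct) = -1.2Δ_oct; with Δ_oct = 12460 cm⁻¹ that is -14952 cm⁻¹.

-14952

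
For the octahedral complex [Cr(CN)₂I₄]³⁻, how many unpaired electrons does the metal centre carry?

Ligand charges: 2×(-1) from CN⁻ and 4×(-1) from I⁻ sum to -6; with overall charge -3, Cr is +3.
Cr sits in group 6; removing 3 electrons leaves Cr³⁺ with 6 − 3 = 3 d electrons.
Configuration: t₂g³ eg⁰, giving 3 unpaired electrons.

3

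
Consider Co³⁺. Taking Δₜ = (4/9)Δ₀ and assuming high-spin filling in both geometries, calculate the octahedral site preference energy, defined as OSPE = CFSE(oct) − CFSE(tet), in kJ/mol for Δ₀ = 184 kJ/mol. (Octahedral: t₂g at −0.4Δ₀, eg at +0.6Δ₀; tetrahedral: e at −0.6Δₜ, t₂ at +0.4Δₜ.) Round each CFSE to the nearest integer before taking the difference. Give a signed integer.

-25

Group 9 minus oxidation state +3 gives a d⁶ configuration for Co³⁺.
In an octahedral site d⁶ (HS) is t2g^4 e_g^2, giving CFSE(oct) = -0.4Δ₀ = -74 kJ/mol.
In a tetrahedral site the filling is e^3 t2^3: CFSE(tet) = -0.6Δₜ = -0.6 × (4/9)(184) = -49 kJ/mol.
Subtracting, OSPE = -74 − (-49) = -25 kJ/mol.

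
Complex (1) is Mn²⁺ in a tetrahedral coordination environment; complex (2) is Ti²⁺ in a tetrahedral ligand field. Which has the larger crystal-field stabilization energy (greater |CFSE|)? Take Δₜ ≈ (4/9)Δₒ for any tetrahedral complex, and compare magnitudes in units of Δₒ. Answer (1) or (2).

(2)

(1): Mn sits in group 7; removing 2 electrons leaves Mn²⁺ with 7 − 2 = 5 d electrons; Tetrahedral fields are weak (Δₜ ≈ 4/9 Δₒ), so electrons fill high-spin; e^2 t2^3, CFSE = 0.0Δₜ ≈ 0.00Δₒ.
(2): Ti is in group 4, so Ti²⁺ is d² (4 − 2 = 2); Tetrahedral fields are weak (Δₜ ≈ 4/9 Δₒ), so electrons fill high-spin; e² t₂⁰, CFSE = -1.2Δₜ ≈ -0.53Δₒ.
So (2) has the larger |CFSE|.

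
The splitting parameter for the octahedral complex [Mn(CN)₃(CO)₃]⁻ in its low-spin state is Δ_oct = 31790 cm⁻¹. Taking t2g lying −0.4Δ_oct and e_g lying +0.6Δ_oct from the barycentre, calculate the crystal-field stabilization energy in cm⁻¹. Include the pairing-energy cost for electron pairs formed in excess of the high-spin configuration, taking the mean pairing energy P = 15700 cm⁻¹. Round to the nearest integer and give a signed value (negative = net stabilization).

Ligand charges: 3×(-1) from CN⁻ and 3×(+0) from CO sum to -3; with overall charge -1, Mn is +2.
Mn is in group 7, so Mn²⁺ is d⁵ (7 − 2 = 5).
Electron filling gives t2g^5 e_g^0.
CFSE(orbital) = 5×(-0.4Δ_oct) + 0×(0.6Δ_oct) = -2.0Δ_oct; with Δ_oct = 31790 cm⁻¹ that is -63580 cm⁻¹.
Relative to high-spin t2g^3 e_g^2 (0 paired), the low-spin configuration has 2 additional pairs, contributing +2 × 15700 = +31400 cm⁻¹.
Net CFSE = -63580 + 31400 = -32180 cm⁻¹.

-32180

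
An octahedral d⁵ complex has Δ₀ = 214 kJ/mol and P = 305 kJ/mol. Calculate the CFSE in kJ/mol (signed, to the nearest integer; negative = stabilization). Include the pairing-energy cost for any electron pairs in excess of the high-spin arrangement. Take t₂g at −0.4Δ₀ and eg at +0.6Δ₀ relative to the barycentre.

0

Since Δ₀ = 214 kJ/mol < P = 305 kJ/mol, the complex adopts the high-spin configuration.
That gives t₂g³ eg².
Orbital CFSE = 0.0Δ₀ = 0.0 × 214 = 0 kJ/mol.
High-spin has no excess pairs, so no pairing correction applies.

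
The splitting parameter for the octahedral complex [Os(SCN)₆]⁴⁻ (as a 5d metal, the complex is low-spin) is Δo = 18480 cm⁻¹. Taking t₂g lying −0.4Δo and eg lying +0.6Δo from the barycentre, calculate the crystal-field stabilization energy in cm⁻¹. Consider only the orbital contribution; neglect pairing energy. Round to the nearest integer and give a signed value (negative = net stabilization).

Each SCN⁻ contributes -1; 6 × (-1) = -6. With overall charge -4, Os is in the +2 oxidation state.
Group 8 minus oxidation state +2 gives a d⁶ configuration for Os²⁺.
The d⁶ electrons fill as t₂g⁶ eg⁰.
Orbital CFSE = 6(-0.4) + 0(0.6) = -2.4Δo = -2.4 × 18480 = -44352 cm⁻¹.

-44352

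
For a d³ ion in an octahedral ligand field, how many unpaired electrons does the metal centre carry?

For octahedral d³ the high- and low-spin configurations coincide.
Configuration: t2g^3 e_g^0, giving 3 unpaired electrons.

3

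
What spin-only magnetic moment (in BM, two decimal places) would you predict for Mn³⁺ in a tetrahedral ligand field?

4.90 BM

Mn is in group 7, so Mn³⁺ is d⁴ (7 − 3 = 4).
With tetrahedral geometry the complex is necessarily high-spin.
Configuration: e² t₂² → 4 unpaired electrons.
μ(spin-only) = √[4(4+2)] = √24 ≈ 4.90 BM.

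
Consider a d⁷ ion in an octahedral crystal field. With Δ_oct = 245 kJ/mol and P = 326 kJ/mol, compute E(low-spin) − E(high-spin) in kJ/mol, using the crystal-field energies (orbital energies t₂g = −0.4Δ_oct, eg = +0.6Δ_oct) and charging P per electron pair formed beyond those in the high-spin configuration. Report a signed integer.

81

High-spin: t₂g⁵ eg², CFSE = -0.8Δ_oct = -196 kJ/mol.
Low-spin: t₂g⁶ eg¹, orbital CFSE = -1.8Δ_oct = -441 kJ/mol; plus 1 excess pair × P = +326 kJ/mol; total -115 kJ/mol.
E(LS) − E(HS) = -115 − (-196) = 81 kJ/mol.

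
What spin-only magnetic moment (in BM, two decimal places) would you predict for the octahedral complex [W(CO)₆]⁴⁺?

CO is neutral, so the +4 overall charge sits on W: oxidation state +4.
W is in group 6, so W⁴⁺ is d² (6 − 4 = 2).
Configuration: t₂g² eg⁰ → 2 unpaired electrons.
μ(spin-only) = √[2(2+2)] = √8 ≈ 2.83 BM.

2.83 BM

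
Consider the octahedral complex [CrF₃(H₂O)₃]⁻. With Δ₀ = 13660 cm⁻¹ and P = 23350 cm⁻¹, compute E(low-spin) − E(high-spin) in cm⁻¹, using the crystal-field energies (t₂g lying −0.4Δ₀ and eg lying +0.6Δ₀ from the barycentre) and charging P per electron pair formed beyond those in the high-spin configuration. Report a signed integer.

Ligand charges: 3×(-1) from F⁻ and 3×(+0) from H₂O sum to -3; with overall charge -1, Cr is +2.
Cr sits in group 6; removing 2 electrons leaves Cr²⁺ with 6 − 2 = 4 d electrons.
In the high-spin limit (t₂g³ eg¹) the orbital term is -0.6Δ₀ = -8196 cm⁻¹, with no excess pairing.
For low-spin the configuration is t₂g⁴ eg⁰: orbital energy -1.6 × 13660 = -21856 cm⁻¹, and 1 additional pair relative to high-spin adds 23350 cm⁻¹, giving 1494 cm⁻¹.
E(LS) − E(HS) = 1494 − (-8196) = 9690 cm⁻¹.

9690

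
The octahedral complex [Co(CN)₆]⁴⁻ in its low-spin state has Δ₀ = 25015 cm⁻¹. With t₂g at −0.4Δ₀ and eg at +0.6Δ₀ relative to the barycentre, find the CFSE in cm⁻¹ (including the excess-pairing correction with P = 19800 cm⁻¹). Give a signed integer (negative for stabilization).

-25227

Each CN⁻ contributes -1; 6 × (-1) = -6. With overall charge -4, Co is in the +2 oxidation state.
Group 9 minus oxidation state +2 gives a d⁷ configuration for Co²⁺.
Electron filling gives t₂g⁶ eg¹.
CFSE(orbital) = 6×(-0.4Δ₀) + 1×(0.6Δ₀) = -1.8Δ₀; with Δ₀ = 25015 cm⁻¹ that is -45027 cm⁻¹.
High-spin d⁷ would be t₂g⁵ eg² with 2 pairs; low-spin has 3, so 1 excess pair costs +1P = +19800 cm⁻¹.
Combining: -45027 + 19800 = -25227 cm⁻¹.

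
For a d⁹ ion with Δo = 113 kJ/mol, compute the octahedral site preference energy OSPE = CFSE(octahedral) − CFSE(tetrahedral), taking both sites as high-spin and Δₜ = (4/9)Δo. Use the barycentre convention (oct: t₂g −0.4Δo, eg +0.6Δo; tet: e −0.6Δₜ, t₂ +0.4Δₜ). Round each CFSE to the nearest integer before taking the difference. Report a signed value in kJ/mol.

In an octahedral site d⁹ (HS) is t2g^6 e_g^3, giving CFSE(oct) = -0.6Δo = -68 kJ/mol.
In a tetrahedral site the filling is e^4 t2^5: CFSE(tet) = -0.4Δₜ = -0.4 × (4/9)(113) = -20 kJ/mol.
Subtracting, OSPE = -68 − (-20) = -48 kJ/mol.

-48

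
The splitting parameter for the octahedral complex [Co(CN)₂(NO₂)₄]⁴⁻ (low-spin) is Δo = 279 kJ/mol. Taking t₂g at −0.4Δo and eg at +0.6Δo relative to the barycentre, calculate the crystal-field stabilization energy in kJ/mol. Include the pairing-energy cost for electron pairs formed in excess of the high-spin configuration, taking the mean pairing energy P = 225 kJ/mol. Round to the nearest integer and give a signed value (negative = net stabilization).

Ligand charges: 2×(-1) from CN⁻ and 4×(-1) from NO₂⁻ sum to -6; with overall charge -4, Co is +2.
Co²⁺: group 9, so d-count = 9 − 2 = 7.
The d⁷ electrons fill as t₂g⁶ eg¹.
Orbital CFSE = 6(-0.4) + 1(0.6) = -1.8Δo = -1.8 × 279 = -502 kJ/mol.
High-spin d⁷ would be t₂g⁵ eg² with 2 pairs; low-spin has 3, so 1 excess pair costs +1P = +225 kJ/mol.
Combining: -502 + 225 = -277 kJ/mol.

-277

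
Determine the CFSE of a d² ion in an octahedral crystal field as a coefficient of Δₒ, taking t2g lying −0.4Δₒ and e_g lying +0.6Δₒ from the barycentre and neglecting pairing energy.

Configuration: t2g^2 e_g^0.
CFSE = 2(-0.4Δₒ) + 0(0.6Δₒ) = -0.8Δₒ + 0.0Δₒ = -0.8Δₒ.

-0.8 Δₒ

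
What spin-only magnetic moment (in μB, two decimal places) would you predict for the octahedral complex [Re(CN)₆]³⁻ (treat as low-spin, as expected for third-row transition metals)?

Each CN⁻ contributes -1; 6 × (-1) = -6. With overall charge -3, Re is in the +3 oxidation state.
Re sits in group 7; removing 3 electrons leaves Re³⁺ with 7 − 3 = 4 d electrons.
Configuration: t₂g⁴ eg⁰ → 2 unpaired electrons.
μ(spin-only) = √[2(2+2)] = √8 ≈ 2.83 μB.

2.83 μB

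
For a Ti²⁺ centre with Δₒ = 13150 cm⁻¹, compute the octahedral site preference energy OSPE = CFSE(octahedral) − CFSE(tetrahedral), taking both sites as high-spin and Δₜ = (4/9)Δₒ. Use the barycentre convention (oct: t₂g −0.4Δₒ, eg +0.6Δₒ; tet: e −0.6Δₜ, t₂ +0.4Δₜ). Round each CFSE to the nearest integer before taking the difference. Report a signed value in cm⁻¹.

-3507

Group 4 minus oxidation state +2 gives a d² configuration for Ti²⁺.
In an octahedral site d² (HS) is t₂g² eg⁰, giving CFSE(oct) = -0.8Δₒ = -10520 cm⁻¹.
Tetrahedral: e² t₂⁰, CFSE = 2(−0.6) + 0(+0.4) = -1.2Δₜ = -1.2 × (4/9) × 13150 = -7013 cm⁻¹.
OSPE = -10520 − (-7013) = -3507 cm⁻¹.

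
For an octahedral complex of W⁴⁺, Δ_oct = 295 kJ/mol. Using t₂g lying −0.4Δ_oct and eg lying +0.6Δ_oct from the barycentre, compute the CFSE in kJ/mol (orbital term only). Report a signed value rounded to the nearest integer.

-236

W is in group 6, so W⁴⁺ is d² (6 − 4 = 2).
The d² electrons fill as t₂g² eg⁰.
CFSE(orbital) = 2×(-0.4Δ_oct) + 0×(0.6Δ_oct) = -0.8Δ_oct; with Δ_oct = 295 kJ/mol that is -236 kJ/mol.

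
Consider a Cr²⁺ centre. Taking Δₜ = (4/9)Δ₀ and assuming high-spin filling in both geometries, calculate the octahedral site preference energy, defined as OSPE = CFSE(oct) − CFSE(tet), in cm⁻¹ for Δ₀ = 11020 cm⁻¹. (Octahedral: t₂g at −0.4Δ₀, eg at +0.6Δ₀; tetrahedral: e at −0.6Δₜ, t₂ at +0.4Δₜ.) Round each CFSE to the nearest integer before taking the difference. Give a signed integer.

Cr is in group 6, so Cr²⁺ is d⁴ (6 − 2 = 4).
In an octahedral site d⁴ (HS) is t₂g³ eg¹, giving CFSE(oct) = -0.6Δ₀ = -6612 cm⁻¹.
Tetrahedral: e² t₂², CFSE = 2(−0.6) + 2(+0.4) = -0.4Δₜ = -0.4 × (4/9) × 11020 = -1959 cm⁻¹.
OSPE = CFSE(oct) − CFSE(tet) = -6612 − (-1959) = -4653 cm⁻¹.

-4653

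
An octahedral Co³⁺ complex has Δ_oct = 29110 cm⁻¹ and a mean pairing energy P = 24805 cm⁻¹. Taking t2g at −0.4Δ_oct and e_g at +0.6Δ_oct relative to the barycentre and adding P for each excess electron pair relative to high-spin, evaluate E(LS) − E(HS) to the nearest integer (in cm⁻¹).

-8610

Group 9 minus oxidation state +3 gives a d⁶ configuration for Co³⁺.
High-spin: t2g^4 e_g^2, CFSE = -0.4Δ_oct = -11644 cm⁻¹.
Low-spin t2g^6 e_g^0 gives -2.4Δ_oct = -69864 cm⁻¹, but forming 2 extra pairs costs 2P = 49610 cm⁻¹, so E(LS) = -69864 + 49610 = -20254 cm⁻¹.
Thus E(LS) − E(HS) = -8610 cm⁻¹.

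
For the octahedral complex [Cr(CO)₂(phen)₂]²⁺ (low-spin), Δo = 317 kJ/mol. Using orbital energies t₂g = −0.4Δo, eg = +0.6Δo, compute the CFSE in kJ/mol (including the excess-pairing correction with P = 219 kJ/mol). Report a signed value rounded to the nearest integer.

-288

Ligand charges: 2×(+0) from CO and 2×(+0) from phen sum to +0; with overall charge +2, Cr is +2.
Cr sits in group 6; removing 2 electrons leaves Cr²⁺ with 6 − 2 = 4 d electrons.
Configuration: t₂g⁴ eg⁰.
The orbital stabilization is -1.6Δo = -1.6 × 317 = -507 kJ/mol.
High-spin d⁴ would be t₂g³ eg¹ with 0 pairs; low-spin has 1, so 1 excess pair costs +1P = +219 kJ/mol.
Net CFSE = -507 + 219 = -288 kJ/mol.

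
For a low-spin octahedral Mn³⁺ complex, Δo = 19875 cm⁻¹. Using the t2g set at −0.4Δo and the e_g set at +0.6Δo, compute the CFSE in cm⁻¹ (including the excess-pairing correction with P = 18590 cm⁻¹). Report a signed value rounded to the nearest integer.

Group 7 minus oxidation state +3 gives a d⁴ configuration for Mn³⁺.
Electron filling gives t2g^4 e_g^0.
CFSE(orbital) = 4×(-0.4Δo) + 0×(0.6Δo) = -1.6Δo; with Δo = 19875 cm⁻¹ that is -31800 cm⁻¹.
Pairing penalty: 1 pair vs 0 in the high-spin reference → 1 extra × P = 18590 cm⁻¹.
Combining: -31800 + 18590 = -13210 cm⁻¹.

-13210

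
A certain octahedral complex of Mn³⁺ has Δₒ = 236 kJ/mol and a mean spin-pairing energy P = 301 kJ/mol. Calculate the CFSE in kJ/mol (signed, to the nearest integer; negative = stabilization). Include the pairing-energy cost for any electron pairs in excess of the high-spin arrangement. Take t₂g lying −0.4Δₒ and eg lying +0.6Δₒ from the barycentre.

Group 7 minus oxidation state +3 gives a d⁴ configuration for Mn³⁺.
Since Δₒ = 236 kJ/mol < P = 301 kJ/mol, the complex adopts the high-spin configuration.
That gives t₂g³ eg¹.
Orbital CFSE = -0.6Δₒ = -0.6 × 236 = -142 kJ/mol.
High-spin has no excess pairs, so no pairing correction applies.

-142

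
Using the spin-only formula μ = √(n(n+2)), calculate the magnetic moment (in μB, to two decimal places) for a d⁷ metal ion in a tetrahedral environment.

3.87 μB

Tetrahedral fields are weak (Δₜ ≈ 4/9 Δₒ), so electrons fill high-spin.
Configuration: e⁴ t₂³ → 3 unpaired electrons.
μ(spin-only) = √[3(3+2)] = √15 ≈ 3.87 μB.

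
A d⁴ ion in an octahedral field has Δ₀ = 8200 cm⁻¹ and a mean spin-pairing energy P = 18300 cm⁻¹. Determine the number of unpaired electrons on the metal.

4

Here Δ₀ < P (8200 < 18300), so the high-spin state is favoured.
Filling d⁴ accordingly: t2g^3 e_g^1.
Unpaired electrons: 4.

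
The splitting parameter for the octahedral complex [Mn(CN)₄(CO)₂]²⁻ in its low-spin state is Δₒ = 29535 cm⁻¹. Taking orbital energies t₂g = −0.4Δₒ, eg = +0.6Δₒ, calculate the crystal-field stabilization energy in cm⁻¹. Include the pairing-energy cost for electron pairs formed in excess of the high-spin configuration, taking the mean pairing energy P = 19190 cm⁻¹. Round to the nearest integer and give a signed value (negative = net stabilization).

-20690

Ligand charges: 4×(-1) from CN⁻ and 2×(+0) from CO sum to -4; with overall charge -2, Mn is +2.
Mn²⁺: group 7, so d-count = 7 − 2 = 5.
Configuration: t₂g⁵ eg⁰.
CFSE(orbital) = 5×(-0.4Δₒ) + 0×(0.6Δₒ) = -2.0Δₒ; with Δₒ = 29535 cm⁻¹ that is -59070 cm⁻¹.
Relative to high-spin t₂g³ eg² (0 paired), the low-spin configuration has 2 additional pairs, contributing +2 × 19190 = +38380 cm⁻¹.
Overall CFSE = -59070 + 38380 = -20690 cm⁻¹.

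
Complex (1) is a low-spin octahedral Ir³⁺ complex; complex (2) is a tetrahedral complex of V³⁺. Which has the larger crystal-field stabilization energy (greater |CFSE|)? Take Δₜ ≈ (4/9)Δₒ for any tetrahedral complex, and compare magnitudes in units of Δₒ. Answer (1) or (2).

(1): Ir sits in group 9; removing 3 electrons leaves Ir³⁺ with 9 − 3 = 6 d electrons; t₂g⁶ eg⁰, CFSE = -2.4Δₒ.
(2): V is in group 5, so V³⁺ is d² (5 − 3 = 2); With tetrahedral geometry the complex is necessarily high-spin; e² t₂⁰, CFSE = -1.2Δₜ ≈ -0.53Δₒ.
So (1) has the larger |CFSE|.

(1)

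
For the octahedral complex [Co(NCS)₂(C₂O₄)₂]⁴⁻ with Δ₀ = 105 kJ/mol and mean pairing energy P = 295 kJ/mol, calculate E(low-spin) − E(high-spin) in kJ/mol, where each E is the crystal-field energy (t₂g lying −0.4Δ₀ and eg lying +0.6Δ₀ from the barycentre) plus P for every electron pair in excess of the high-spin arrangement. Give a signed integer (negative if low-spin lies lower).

Ligand charges: 2×(-1) from NCS⁻ and 2×(-2) from C₂O₄²⁻ sum to -6; with overall charge -4, Co is +2.
Group 9 minus oxidation state +2 gives a d⁷ configuration for Co²⁺.
In the high-spin limit (t₂g⁵ eg²) the orbital term is -0.8Δ₀ = -84 kJ/mol, with no excess pairing.
Low-spin: t₂g⁶ eg¹, orbital CFSE = -1.8Δ₀ = -189 kJ/mol; plus 1 excess pair × P = +295 kJ/mol; total 106 kJ/mol.
E(LS) − E(HS) = 106 − (-84) = 190 kJ/mol.

190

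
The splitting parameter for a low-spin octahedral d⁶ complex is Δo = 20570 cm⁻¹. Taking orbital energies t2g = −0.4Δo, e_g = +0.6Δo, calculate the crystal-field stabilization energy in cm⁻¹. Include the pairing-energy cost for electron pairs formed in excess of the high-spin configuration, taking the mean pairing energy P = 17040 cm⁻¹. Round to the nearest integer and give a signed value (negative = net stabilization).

Configuration: t2g^6 e_g^0.
CFSE(orbital) = 6×(-0.4Δo) + 0×(0.6Δo) = -2.4Δo; with Δo = 20570 cm⁻¹ that is -49368 cm⁻¹.
Relative to high-spin t2g^4 e_g^2 (1 paired), the low-spin configuration has 2 additional pairs, contributing +2 × 17040 = +34080 cm⁻¹.
Overall CFSE = -49368 + 34080 = -15288 cm⁻¹.

-15288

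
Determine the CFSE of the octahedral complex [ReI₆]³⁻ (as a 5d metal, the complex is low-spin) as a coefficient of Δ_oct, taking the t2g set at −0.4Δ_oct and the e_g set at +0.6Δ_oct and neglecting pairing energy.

Each I⁻ contributes -1; 6 × (-1) = -6. With overall charge -3, Re is in the +3 oxidation state.
Group 7 minus oxidation state +3 gives a d⁴ configuration for Re³⁺.
Configuration: t2g^4 e_g^0.
CFSE = 4(-0.4Δ_oct) + 0(0.6Δ_oct) = -1.6Δ_oct + 0.0Δ_oct = -1.6Δ_oct.

-1.6 Δ_oct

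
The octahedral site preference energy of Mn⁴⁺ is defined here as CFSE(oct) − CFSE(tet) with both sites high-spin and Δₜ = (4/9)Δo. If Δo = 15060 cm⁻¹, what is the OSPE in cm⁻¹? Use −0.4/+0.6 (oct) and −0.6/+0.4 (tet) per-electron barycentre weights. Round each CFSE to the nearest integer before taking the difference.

Mn⁴⁺: group 7, so d-count = 7 − 4 = 3.
In an octahedral site d³ (HS) is t2g^3 e_g^0, giving CFSE(oct) = -1.2Δo = -18072 cm⁻¹.
In a tetrahedral site the filling is e^2 t2^1: CFSE(tet) = -0.8Δₜ = -0.8 × (4/9)(15060) = -5355 cm⁻¹.
OSPE = -18072 − (-5355) = -12717 cm⁻¹.

-12717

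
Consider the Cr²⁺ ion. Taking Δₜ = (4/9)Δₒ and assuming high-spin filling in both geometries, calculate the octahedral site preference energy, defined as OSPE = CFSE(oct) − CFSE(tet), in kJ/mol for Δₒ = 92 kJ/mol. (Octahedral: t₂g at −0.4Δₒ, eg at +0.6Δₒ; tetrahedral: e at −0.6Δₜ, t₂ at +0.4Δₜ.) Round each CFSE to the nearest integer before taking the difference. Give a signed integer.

Cr sits in group 6; removing 2 electrons leaves Cr²⁺ with 6 − 2 = 4 d electrons.
In an octahedral site d⁴ (HS) is t₂g³ eg¹, giving CFSE(oct) = -0.6Δₒ = -55 kJ/mol.
Tetrahedral e² t₂² gives -0.4Δₜ = -0.4 × (4/9) × 92 = -16 kJ/mol.
OSPE = CFSE(oct) − CFSE(tet) = -55 − (-16) = -39 kJ/mol.

-39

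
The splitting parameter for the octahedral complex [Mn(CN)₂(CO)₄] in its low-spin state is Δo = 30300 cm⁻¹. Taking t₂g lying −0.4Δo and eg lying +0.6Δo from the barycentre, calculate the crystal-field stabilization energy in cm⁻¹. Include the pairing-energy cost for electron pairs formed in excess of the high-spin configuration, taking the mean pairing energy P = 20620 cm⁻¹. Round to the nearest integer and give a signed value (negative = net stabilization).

Ligand charges: 2×(-1) from CN⁻ and 4×(+0) from CO sum to -2; with overall charge +0, Mn is +2.
Group 7 minus oxidation state +2 gives a d⁵ configuration for Mn²⁺.
The d⁵ electrons fill as t₂g⁵ eg⁰.
Orbital CFSE = 5(-0.4) + 0(0.6) = -2.0Δo = -2.0 × 30300 = -60600 cm⁻¹.
Relative to high-spin t₂g³ eg² (0 paired), the low-spin configuration has 2 additional pairs, contributing +2 × 20620 = +41240 cm⁻¹.
Combining: -60600 + 41240 = -19360 cm⁻¹.

-19360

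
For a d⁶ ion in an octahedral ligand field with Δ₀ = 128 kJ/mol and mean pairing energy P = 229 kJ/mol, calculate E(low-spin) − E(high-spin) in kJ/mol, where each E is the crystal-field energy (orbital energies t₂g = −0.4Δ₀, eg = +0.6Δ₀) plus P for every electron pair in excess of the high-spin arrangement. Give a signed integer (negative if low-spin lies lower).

High-spin: t₂g⁴ eg², CFSE = -0.4Δ₀ = -51 kJ/mol.
Low-spin: t₂g⁶ eg⁰, orbital CFSE = -2.4Δ₀ = -307 kJ/mol; plus 2 excess pairs × P = +458 kJ/mol; total 151 kJ/mol.
The difference is 151 − (-51) = 202 kJ/mol, so high-spin lies lower.

202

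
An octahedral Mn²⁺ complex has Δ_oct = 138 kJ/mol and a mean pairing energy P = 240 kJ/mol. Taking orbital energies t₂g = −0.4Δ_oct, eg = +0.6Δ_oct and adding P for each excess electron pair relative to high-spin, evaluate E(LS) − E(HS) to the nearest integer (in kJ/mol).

Mn²⁺: group 7, so d-count = 7 − 2 = 5.
High-spin: t₂g³ eg², CFSE = 0.0Δ_oct = 0 kJ/mol.
Low-spin t₂g⁵ eg⁰ gives -2.0Δ_oct = -276 kJ/mol, but forming 2 extra pairs costs 2P = 480 kJ/mol, so E(LS) = -276 + 480 = 204 kJ/mol.
E(LS) − E(HS) = 204 − (0) = 204 kJ/mol.

204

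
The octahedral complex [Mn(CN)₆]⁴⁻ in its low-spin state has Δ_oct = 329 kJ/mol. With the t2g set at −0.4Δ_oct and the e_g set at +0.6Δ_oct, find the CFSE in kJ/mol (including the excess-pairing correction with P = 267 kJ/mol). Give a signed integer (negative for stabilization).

Each CN⁻ contributes -1; 6 × (-1) = -6. With overall charge -4, Mn is in the +2 oxidation state.
Mn sits in group 7; removing 2 electrons leaves Mn²⁺ with 7 − 2 = 5 d electrons.
Electron filling gives t2g^5 e_g^0.
The orbital stabilization is -2.0Δ_oct = -2.0 × 329 = -658 kJ/mol.
Relative to high-spin t2g^3 e_g^2 (0 paired), the low-spin configuration has 2 additional pairs, contributing +2 × 267 = +534 kJ/mol.
Combining: -658 + 534 = -124 kJ/mol.

-124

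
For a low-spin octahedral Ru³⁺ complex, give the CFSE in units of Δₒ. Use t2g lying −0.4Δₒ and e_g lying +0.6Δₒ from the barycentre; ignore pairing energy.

Group 8 minus oxidation state +3 gives a d⁵ configuration for Ru³⁺.
Configuration: t2g^5 e_g^0.
CFSE = 5(-0.4Δₒ) + 0(0.6Δₒ) = -2.0Δₒ + 0.0Δₒ = -2.0Δₒ.

-2.0 Δₒ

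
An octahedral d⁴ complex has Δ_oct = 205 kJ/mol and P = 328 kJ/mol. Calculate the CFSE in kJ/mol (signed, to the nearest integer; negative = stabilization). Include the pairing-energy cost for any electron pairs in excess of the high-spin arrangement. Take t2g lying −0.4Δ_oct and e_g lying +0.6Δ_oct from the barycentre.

-123

With Δ_oct < P the complex is high-spin.
Configuration: t2g^3 e_g^1.
Orbital CFSE = -0.6Δ_oct = -0.6 × 205 = -123 kJ/mol.
High-spin has no excess pairs, so no pairing correction applies.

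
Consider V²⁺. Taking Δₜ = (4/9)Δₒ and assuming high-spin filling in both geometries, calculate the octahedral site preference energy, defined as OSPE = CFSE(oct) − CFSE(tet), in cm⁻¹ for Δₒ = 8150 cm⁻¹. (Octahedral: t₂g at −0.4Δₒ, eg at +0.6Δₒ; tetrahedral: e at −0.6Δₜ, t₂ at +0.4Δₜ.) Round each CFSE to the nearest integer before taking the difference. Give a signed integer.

-6882

V is in group 5, so V²⁺ is d³ (5 − 2 = 3).
Octahedral (high-spin): t₂g³ eg⁰, CFSE = 3(−0.4) + 0(+0.6) = -1.2Δₒ = -1.2 × 8150 = -9780 cm⁻¹.
Tetrahedral e² t₂¹ gives -0.8Δₜ = -0.8 × (4/9) × 8150 = -2898 cm⁻¹.
OSPE = -9780 − (-2898) = -6882 cm⁻¹.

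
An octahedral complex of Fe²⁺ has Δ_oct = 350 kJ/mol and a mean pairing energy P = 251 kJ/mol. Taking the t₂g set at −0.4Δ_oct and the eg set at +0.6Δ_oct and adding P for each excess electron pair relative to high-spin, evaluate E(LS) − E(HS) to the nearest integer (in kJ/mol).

-198

Group 8 minus oxidation state +2 gives a d⁶ configuration for Fe²⁺.
High-spin d⁶ fills as t₂g⁴ eg² with CFSE 4(−0.4) + 2(+0.6) = -0.4Δ_oct = -140 kJ/mol.
For low-spin the configuration is t₂g⁶ eg⁰: orbital energy -2.4 × 350 = -840 kJ/mol, and 2 additional pairs relative to high-spin add 502 kJ/mol, giving -338 kJ/mol.
Thus E(LS) − E(HS) = -198 kJ/mol.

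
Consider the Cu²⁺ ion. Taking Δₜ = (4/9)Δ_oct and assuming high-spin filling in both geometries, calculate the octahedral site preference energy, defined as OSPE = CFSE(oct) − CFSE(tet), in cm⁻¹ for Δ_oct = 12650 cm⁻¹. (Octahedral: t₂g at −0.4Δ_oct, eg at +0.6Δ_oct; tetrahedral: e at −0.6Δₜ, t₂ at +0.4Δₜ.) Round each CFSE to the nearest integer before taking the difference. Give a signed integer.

-5341

Group 11 minus oxidation state +2 gives a d⁹ configuration for Cu²⁺.
Octahedral (high-spin): t₂g⁶ eg³, CFSE = 6(−0.4) + 3(+0.6) = -0.6Δ_oct = -0.6 × 12650 = -7590 cm⁻¹.
Tetrahedral: e⁴ t₂⁵, CFSE = 4(−0.6) + 5(+0.4) = -0.4Δₜ = -0.4 × (4/9) × 12650 = -2249 cm⁻¹.
OSPE = -7590 − (-2249) = -5341 cm⁻¹.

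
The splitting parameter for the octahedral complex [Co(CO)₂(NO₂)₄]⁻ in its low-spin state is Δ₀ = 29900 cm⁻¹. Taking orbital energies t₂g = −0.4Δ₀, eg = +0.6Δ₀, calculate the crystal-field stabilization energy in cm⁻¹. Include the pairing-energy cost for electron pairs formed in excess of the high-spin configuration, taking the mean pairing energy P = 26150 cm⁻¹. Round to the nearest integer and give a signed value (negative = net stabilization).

Ligand charges: 2×(+0) from CO and 4×(-1) from NO₂⁻ sum to -4; with overall charge -1, Co is +3.
Group 9 minus oxidation state +3 gives a d⁶ configuration for Co³⁺.
Electron filling gives t₂g⁶ eg⁰.
CFSE(orbital) = 6×(-0.4Δ₀) + 0×(0.6Δ₀) = -2.4Δ₀; with Δ₀ = 29900 cm⁻¹ that is -71760 cm⁻¹.
High-spin d⁶ would be t₂g⁴ eg² with 1 pair; low-spin has 3, so 2 excess pairs cost +2P = +52300 cm⁻¹.
Overall CFSE = -71760 + 52300 = -19460 cm⁻¹.

-19460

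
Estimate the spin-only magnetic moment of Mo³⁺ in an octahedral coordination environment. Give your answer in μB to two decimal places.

Group 6 minus oxidation state +3 gives a d³ configuration for Mo³⁺.
Configuration: t₂g³ eg⁰ → 3 unpaired electrons.
μ(spin-only) = √[3(3+2)] = √15 ≈ 3.87 μB.

3.87 μB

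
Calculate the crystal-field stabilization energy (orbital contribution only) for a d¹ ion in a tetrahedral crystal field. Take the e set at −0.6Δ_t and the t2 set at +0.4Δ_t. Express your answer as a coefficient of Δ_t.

With tetrahedral geometry the complex is necessarily high-spin.
Configuration: e^1 t2^0.
CFSE = 1(-0.6Δ_t) + 0(0.4Δ_t) = -0.6Δ_t + 0.0Δ_t = -0.6Δ_t.

-0.6 Δ_t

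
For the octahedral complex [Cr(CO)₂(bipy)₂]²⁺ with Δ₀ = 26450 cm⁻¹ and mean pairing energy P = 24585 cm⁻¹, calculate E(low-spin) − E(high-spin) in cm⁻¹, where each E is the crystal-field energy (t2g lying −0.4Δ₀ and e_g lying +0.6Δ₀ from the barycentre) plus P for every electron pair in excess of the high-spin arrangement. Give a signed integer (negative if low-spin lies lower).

-1865

Ligand charges: 2×(+0) from CO and 2×(+0) from bipy sum to +0; with overall charge +2, Cr is +2.
Group 6 minus oxidation state +2 gives a d⁴ configuration for Cr²⁺.
High-spin: t2g^3 e_g^1, CFSE = -0.6Δ₀ = -15870 cm⁻¹.
Low-spin t2g^4 e_g^0 gives -1.6Δ₀ = -42320 cm⁻¹, but forming 1 extra pair costs 1P = 24585 cm⁻¹, so E(LS) = -42320 + 24585 = -17735 cm⁻¹.
The difference is -17735 − (-15870) = -1865 cm⁻¹, so low-spin lies lower.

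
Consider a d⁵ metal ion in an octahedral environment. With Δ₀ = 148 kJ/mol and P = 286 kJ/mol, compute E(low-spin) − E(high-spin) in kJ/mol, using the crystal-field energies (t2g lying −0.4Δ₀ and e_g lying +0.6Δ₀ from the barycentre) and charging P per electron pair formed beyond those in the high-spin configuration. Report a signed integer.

High-spin: t2g^3 e_g^2, CFSE = 0.0Δ₀ = 0 kJ/mol.
Low-spin: t2g^5 e_g^0, orbital CFSE = -2.0Δ₀ = -296 kJ/mol; plus 2 excess pairs × P = +572 kJ/mol; total 276 kJ/mol.
E(LS) − E(HS) = 276 − (0) = 276 kJ/mol.

276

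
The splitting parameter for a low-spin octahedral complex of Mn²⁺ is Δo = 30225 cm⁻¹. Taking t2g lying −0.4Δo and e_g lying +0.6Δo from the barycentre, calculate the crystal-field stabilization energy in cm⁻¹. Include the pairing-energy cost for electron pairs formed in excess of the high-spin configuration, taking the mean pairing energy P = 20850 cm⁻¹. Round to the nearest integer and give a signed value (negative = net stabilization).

Mn is in group 7, so Mn²⁺ is d⁵ (7 − 2 = 5).
The d⁵ electrons fill as t2g^5 e_g^0.
Orbital CFSE = 5(-0.4) + 0(0.6) = -2.0Δo = -2.0 × 30225 = -60450 cm⁻¹.
Pairing penalty: 2 pairs vs 0 in the high-spin reference → 2 extra × P = 41700 cm⁻¹.
Combining: -60450 + 41700 = -18750 cm⁻¹.

-18750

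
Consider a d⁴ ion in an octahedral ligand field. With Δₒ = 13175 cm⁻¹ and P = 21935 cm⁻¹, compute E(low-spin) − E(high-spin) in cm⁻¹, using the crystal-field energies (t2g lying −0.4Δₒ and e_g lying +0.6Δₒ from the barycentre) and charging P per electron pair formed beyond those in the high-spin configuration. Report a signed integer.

8760

In the high-spin limit (t2g^3 e_g^1) the orbital term is -0.6Δₒ = -7905 cm⁻¹, with no excess pairing.
Low-spin t2g^4 e_g^0 gives -1.6Δₒ = -21080 cm⁻¹, but forming 1 extra pair costs 1P = 21935 cm⁻¹, so E(LS) = -21080 + 21935 = 855 cm⁻¹.
E(LS) − E(HS) = 855 − (-7905) = 8760 cm⁻¹.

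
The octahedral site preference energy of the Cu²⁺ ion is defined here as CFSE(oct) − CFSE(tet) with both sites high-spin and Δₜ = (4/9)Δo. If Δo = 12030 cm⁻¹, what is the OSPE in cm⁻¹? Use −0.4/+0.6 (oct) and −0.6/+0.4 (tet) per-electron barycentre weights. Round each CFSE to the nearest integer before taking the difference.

Cu is in group 11, so Cu²⁺ is d⁹ (11 − 2 = 9).
Octahedral (high-spin): t₂g⁶ eg³, CFSE = 6(−0.4) + 3(+0.6) = -0.6Δo = -0.6 × 12030 = -7218 cm⁻¹.
Tetrahedral: e⁴ t₂⁵, CFSE = 4(−0.6) + 5(+0.4) = -0.4Δₜ = -0.4 × (4/9) × 12030 = -2139 cm⁻¹.
OSPE = -7218 − (-2139) = -5079 cm⁻¹.

-5079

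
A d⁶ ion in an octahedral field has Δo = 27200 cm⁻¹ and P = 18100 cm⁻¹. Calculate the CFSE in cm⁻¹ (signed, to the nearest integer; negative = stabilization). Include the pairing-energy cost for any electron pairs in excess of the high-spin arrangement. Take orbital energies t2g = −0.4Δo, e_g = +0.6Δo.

-29080

Δo > P, so pairing is preferred: the ground state is low-spin.
Filling d⁶ accordingly: t2g^6 e_g^0.
Orbital CFSE = -2.4Δo = -2.4 × 27200 = -65280 cm⁻¹.
Excess pairs vs high-spin: 3 − 1 = 2; pairing cost = +36200 cm⁻¹.
Net CFSE = -65280 + 36200 = -29080 cm⁻¹.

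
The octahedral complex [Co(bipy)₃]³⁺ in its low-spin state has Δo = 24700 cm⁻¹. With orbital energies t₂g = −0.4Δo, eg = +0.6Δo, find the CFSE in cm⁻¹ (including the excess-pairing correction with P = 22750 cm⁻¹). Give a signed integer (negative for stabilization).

bipy is neutral, so the +3 overall charge sits on Co: oxidation state +3.
Co is in group 9, so Co³⁺ is d⁶ (9 − 3 = 6).
The d⁶ electrons fill as t₂g⁶ eg⁰.
CFSE(orbital) = 6×(-0.4Δo) + 0×(0.6Δo) = -2.4Δo; with Δo = 24700 cm⁻¹ that is -59280 cm⁻¹.
High-spin d⁶ would be t₂g⁴ eg² with 1 pair; low-spin has 3, so 2 excess pairs cost +2P = +45500 cm⁻¹.
Overall CFSE = -59280 + 45500 = -13780 cm⁻¹.

-13780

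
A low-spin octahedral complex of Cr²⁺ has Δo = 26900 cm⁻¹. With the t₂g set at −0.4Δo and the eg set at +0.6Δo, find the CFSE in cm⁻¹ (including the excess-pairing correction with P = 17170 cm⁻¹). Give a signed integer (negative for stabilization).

-25870

Group 6 minus oxidation state +2 gives a d⁴ configuration for Cr²⁺.
The d⁴ electrons fill as t₂g⁴ eg⁰.
CFSE(orbital) = 4×(-0.4Δo) + 0×(0.6Δo) = -1.6Δo; with Δo = 26900 cm⁻¹ that is -43040 cm⁻¹.
Relative to high-spin t₂g³ eg¹ (0 paired), the low-spin configuration has 1 additional pair, contributing +1 × 17170 = +17170 cm⁻¹.
Net CFSE = -43040 + 17170 = -25870 cm⁻¹.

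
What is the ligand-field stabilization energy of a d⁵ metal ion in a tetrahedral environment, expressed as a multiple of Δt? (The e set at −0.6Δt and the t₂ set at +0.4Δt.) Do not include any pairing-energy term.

0.0 Δt

Tetrahedral fields are weak (Δₜ ≈ 4/9 Δₒ), so electrons fill high-spin.
Configuration: e² t₂³.
CFSE = 2(-0.6Δt) + 3(0.4Δt) = -1.2Δt + 1.2Δt = 0.0Δt.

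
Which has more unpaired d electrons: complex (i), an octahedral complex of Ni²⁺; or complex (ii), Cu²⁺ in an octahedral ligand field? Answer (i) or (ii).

(i): Group 10 minus oxidation state +2 gives a d⁸ configuration for Ni²⁺; For octahedral d⁸ the high- and low-spin configurations coincide; t2g^6 e_g^2 → 2 unpaired.
(ii): Group 11 minus oxidation state +2 gives a d⁹ configuration for Cu²⁺; For octahedral d⁹ the high- and low-spin configurations coincide; t2g^6 e_g^3 → 1 unpaired.
So (i) has more unpaired electrons.

(i)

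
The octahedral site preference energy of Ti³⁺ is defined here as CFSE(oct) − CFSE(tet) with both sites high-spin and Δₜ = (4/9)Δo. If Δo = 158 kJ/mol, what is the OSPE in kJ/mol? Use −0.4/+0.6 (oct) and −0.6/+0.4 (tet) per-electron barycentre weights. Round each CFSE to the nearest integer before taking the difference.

Ti is in group 4, so Ti³⁺ is d¹ (4 − 3 = 1).
Octahedral (high-spin): t₂g¹ eg⁰, CFSE = 1(−0.4) + 0(+0.6) = -0.4Δo = -0.4 × 158 = -63 kJ/mol.
In a tetrahedral site the filling is e¹ t₂⁰: CFSE(tet) = -0.6Δₜ = -0.6 × (4/9)(158) = -42 kJ/mol.
OSPE = CFSE(oct) − CFSE(tet) = -63 − (-42) = -21 kJ/mol.

-21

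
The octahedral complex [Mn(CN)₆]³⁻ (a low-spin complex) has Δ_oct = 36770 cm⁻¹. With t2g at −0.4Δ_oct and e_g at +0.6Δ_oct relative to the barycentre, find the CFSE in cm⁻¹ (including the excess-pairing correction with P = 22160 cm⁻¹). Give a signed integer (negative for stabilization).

-36672

Each CN⁻ contributes -1; 6 × (-1) = -6. With overall charge -3, Mn is in the +3 oxidation state.
Mn³⁺: group 7, so d-count = 7 − 3 = 4.
Electron filling gives t2g^4 e_g^0.
The orbital stabilization is -1.6Δ_oct = -1.6 × 36770 = -58832 cm⁻¹.
High-spin d⁴ would be t2g^3 e_g^1 with 0 pairs; low-spin has 1, so 1 excess pair costs +1P = +22160 cm⁻¹.
Overall CFSE = -58832 + 22160 = -36672 cm⁻¹.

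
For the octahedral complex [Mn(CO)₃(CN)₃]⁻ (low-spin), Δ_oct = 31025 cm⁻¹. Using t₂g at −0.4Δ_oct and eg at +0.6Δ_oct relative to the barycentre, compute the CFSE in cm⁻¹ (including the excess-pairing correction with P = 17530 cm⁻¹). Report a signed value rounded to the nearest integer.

-26990

Ligand charges: 3×(+0) from CO and 3×(-1) from CN⁻ sum to -3; with overall charge -1, Mn is +2.
Mn sits in group 7; removing 2 electrons leaves Mn²⁺ with 7 − 2 = 5 d electrons.
The d⁵ electrons fill as t₂g⁵ eg⁰.
CFSE(orbital) = 5×(-0.4Δ_oct) + 0×(0.6Δ_oct) = -2.0Δ_oct; with Δ_oct = 31025 cm⁻¹ that is -62050 cm⁻¹.
Relative to high-spin t₂g³ eg² (0 paired), the low-spin configuration has 2 additional pairs, contributing +2 × 17530 = +35060 cm⁻¹.
Net CFSE = -62050 + 35060 = -26990 cm⁻¹.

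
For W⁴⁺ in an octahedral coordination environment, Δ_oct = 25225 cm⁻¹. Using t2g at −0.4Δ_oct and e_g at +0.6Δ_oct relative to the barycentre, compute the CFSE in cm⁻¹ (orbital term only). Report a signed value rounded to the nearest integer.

Group 6 minus oxidation state +4 gives a d² configuration for W⁴⁺.
The d² electrons fill as t2g^2 e_g^0.
Orbital CFSE = 2(-0.4) + 0(0.6) = -0.8Δ_oct = -0.8 × 25225 = -20180 cm⁻¹.

-20180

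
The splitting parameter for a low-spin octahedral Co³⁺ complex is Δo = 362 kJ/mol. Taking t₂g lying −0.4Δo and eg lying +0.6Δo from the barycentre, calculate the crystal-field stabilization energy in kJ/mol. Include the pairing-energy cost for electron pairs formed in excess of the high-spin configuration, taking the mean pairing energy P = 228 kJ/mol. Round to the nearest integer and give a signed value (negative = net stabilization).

Co sits in group 9; removing 3 electrons leaves Co³⁺ with 9 − 3 = 6 d electrons.
Electron filling gives t₂g⁶ eg⁰.
Orbital CFSE = 6(-0.4) + 0(0.6) = -2.4Δo = -2.4 × 362 = -869 kJ/mol.
Pairing penalty: 3 pairs vs 1 in the high-spin reference → 2 extra × P = 456 kJ/mol.
Overall CFSE = -869 + 456 = -413 kJ/mol.

-413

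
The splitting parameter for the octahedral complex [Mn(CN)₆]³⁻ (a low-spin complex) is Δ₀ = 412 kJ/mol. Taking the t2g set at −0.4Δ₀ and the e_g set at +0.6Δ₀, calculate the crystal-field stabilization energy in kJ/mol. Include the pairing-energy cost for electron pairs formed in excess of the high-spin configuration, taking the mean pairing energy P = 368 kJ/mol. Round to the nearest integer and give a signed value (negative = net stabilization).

-291

Each CN⁻ contributes -1; 6 × (-1) = -6. With overall charge -3, Mn is in the +3 oxidation state.
Mn is in group 7, so Mn³⁺ is d⁴ (7 − 3 = 4).
The d⁴ electrons fill as t2g^4 e_g^0.
CFSE(orbital) = 4×(-0.4Δ₀) + 0×(0.6Δ₀) = -1.6Δ₀; with Δ₀ = 412 kJ/mol that is -659 kJ/mol.
Pairing penalty: 1 pair vs 0 in the high-spin reference → 1 extra × P = 368 kJ/mol.
Combining: -659 + 368 = -291 kJ/mol.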